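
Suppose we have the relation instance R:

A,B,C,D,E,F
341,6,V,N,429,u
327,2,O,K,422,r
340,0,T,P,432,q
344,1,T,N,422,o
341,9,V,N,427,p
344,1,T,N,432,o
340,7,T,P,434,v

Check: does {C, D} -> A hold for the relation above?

(C=V, D=N): 2 rows → A = 341, 341 ✓
(C=O, D=K): 1 row → A = 327 ✓
(C=T, D=P): 2 rows → A = 340, 340 ✓
(C=T, D=N): 2 rows → A = 344, 344 ✓
Every {C, D} value is associated with a single A value, so {C, D} -> A holds.

Yes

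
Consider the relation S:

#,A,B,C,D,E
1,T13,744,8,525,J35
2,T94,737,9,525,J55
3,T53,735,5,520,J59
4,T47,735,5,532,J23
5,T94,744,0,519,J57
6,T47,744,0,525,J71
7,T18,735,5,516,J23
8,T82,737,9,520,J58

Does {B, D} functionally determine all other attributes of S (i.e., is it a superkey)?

No

Rows 1 and 6 have the same {B, D} value (B=744, D=525) but are distinct tuples, so {B, D} does not determine every attribute — not a superkey.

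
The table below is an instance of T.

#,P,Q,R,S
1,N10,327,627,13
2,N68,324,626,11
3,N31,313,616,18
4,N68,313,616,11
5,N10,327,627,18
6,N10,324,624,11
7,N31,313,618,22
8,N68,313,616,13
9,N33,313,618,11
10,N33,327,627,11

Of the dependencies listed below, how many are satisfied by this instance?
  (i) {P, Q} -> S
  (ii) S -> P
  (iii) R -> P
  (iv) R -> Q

1

(i) {P, Q} -> S: (P=N10, Q=327): rows 1, 5 → S takes values {13, 18} — violation; (P=N31, Q=313): rows 3, 7 → S takes values {18, 22} — violation; (P=N68, Q=313): rows 4, 8 → S takes values {11, 13} — violation — fails.
(ii) S -> P: S=13: rows 1, 8 → P takes values {N10, N68} — violation; S=11: rows 2, 4, 6, 9, 10 → P takes values {N68, N10, N33} — violation; S=18: rows 3, 5 → P takes values {N31, N10} — violation — fails.
(iii) R -> P: R=627: rows 1, 5, 10 → P takes values {N10, N33} — violation; R=616: rows 3, 4, 8 → P takes values {N31, N68} — violation; R=618: rows 7, 9 → P takes values {N31, N33} — violation — fails.
(iv) R -> Q: every LHS value maps to a single RHS value — holds.
1 of the 4 dependencies holds.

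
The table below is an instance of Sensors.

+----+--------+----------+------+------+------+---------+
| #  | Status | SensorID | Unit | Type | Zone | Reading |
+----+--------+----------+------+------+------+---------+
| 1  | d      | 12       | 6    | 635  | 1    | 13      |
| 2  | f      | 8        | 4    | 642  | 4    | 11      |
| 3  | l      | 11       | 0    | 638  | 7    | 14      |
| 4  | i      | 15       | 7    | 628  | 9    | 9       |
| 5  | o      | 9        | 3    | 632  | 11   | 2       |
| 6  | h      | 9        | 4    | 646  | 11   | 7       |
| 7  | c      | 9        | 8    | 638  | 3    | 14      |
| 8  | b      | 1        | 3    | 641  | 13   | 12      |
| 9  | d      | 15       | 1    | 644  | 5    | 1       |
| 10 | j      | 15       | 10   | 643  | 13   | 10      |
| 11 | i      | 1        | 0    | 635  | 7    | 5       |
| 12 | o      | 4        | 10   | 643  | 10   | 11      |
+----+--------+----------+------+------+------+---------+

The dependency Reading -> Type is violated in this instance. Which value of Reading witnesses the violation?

11

Reading=13: row 1 → Type = 635 ✓
Reading=11: rows 2, 12 → Type takes values {642, 643} — violation
Reading=14: rows 3, 7 → Type = 638, 638 ✓
Reading=9: row 4 → Type = 628 ✓
Reading=2: row 5 → Type = 632 ✓
Reading=7: row 6 → Type = 646 ✓
Reading=12: row 8 → Type = 641 ✓
Reading=1: row 9 → Type = 644 ✓
Reading=10: row 10 → Type = 643 ✓
Reading=5: row 11 → Type = 635 ✓
The only Reading value with inconsistent Type is Reading=11.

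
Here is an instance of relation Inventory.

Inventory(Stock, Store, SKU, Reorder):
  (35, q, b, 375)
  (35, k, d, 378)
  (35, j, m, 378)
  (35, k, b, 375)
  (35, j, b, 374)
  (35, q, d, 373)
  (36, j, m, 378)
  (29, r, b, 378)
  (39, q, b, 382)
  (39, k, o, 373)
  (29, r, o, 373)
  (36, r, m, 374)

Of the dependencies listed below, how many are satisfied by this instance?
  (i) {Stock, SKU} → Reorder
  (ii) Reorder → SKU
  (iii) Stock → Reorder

(i) {Stock, SKU} → Reorder: (Stock=35, SKU=b): 3 rows → Reorder takes values {375, 374} — violation; (Stock=35, SKU=d): 2 rows → Reorder takes values {378, 373} — violation; (Stock=36, SKU=m): 2 rows → Reorder takes values {378, 374} — violation — fails.
(ii) Reorder → SKU: Reorder=378: 4 rows → SKU takes values {d, m, b} — violation; Reorder=374: 2 rows → SKU takes values {b, m} — violation; Reorder=373: 3 rows → SKU takes values {d, o} — violation — fails.
(iii) Stock → Reorder: Stock=35: 6 rows → Reorder takes values {375, 378, 374, 373} — violation; Stock=36: 2 rows → Reorder takes values {378, 374} — violation; Stock=29: 2 rows → Reorder takes values {378, 373} — violation; Stock=39: 2 rows → Reorder takes values {382, 373} — violation — fails.
None of the 3 dependencies hold.

0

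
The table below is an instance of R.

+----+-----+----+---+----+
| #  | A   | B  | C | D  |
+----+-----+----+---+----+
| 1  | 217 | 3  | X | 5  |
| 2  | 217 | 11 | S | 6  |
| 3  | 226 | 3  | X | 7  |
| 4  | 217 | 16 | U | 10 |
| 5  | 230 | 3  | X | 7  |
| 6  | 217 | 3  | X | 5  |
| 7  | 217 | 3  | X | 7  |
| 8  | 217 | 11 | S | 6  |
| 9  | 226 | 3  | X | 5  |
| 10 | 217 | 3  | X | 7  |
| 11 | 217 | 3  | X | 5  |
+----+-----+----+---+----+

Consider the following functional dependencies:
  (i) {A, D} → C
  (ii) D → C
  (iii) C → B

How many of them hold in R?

(i) {A, D} → C: every LHS value maps to a single RHS value — holds.
(ii) D → C: every LHS value maps to a single RHS value — holds.
(iii) C → B: every LHS value maps to a single RHS value — holds.
3 of the 3 dependencies hold.

3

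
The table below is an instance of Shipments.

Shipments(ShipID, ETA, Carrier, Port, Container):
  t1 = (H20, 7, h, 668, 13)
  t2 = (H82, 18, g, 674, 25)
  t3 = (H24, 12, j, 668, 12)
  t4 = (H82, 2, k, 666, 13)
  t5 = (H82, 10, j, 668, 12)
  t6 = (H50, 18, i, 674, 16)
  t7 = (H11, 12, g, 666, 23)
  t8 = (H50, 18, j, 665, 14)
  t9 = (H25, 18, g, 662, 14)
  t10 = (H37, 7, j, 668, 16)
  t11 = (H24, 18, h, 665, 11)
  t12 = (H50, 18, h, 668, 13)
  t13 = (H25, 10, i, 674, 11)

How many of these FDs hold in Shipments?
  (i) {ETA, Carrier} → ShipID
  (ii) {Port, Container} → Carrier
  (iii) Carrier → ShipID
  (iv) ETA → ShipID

1

(i) {ETA, Carrier} → ShipID: (ETA=18, Carrier=g): rows 2, 9 → ShipID takes values {H82, H25} — violation; (ETA=18, Carrier=h): rows 11, 12 → ShipID takes values {H24, H50} — violation — fails.
(ii) {Port, Container} → Carrier: every LHS value maps to a single RHS value — holds.
(iii) Carrier → ShipID: Carrier=h: rows 1, 11, 12 → ShipID takes values {H20, H24, H50} — violation; Carrier=g: rows 2, 7, 9 → ShipID takes values {H82, H11, H25} — violation; Carrier=j: rows 3, 5, 8, 10 → ShipID takes values {H24, H82, H50, H37} — violation; Carrier=i: rows 6, 13 → ShipID takes values {H50, H25} — violation — fails.
(iv) ETA → ShipID: ETA=7: rows 1, 10 → ShipID takes values {H20, H37} — violation; ETA=18: rows 2, 6, 8, 9, 11, 12 → ShipID takes values {H82, H50, H25, H24} — violation; ETA=12: rows 3, 7 → ShipID takes values {H24, H11} — violation; ETA=10: rows 5, 13 → ShipID takes values {H82, H25} — violation — fails.
1 of the 4 dependencies holds.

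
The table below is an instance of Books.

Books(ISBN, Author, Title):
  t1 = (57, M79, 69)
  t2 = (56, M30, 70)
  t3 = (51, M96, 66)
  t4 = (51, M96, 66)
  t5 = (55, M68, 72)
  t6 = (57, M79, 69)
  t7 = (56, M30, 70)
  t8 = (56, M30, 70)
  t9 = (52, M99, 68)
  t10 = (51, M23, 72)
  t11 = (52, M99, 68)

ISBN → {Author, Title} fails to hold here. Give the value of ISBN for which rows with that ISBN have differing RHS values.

51

ISBN=57: rows 1, 6 → {Author,Title} = (M79, 69), (M79, 69) ✓
ISBN=56: rows 2, 7, 8 → {Author,Title} = (M30, 70), (M30, 70), (M30, 70) ✓
ISBN=51: rows 3, 4, 10 → {Author,Title} takes values {(M96, 66), (M23, 72)} — violation
ISBN=55: row 5 → {Author,Title} = (M68, 72) ✓
ISBN=52: rows 9, 11 → {Author,Title} = (M99, 68), (M99, 68) ✓
The only ISBN value with inconsistent RHS is ISBN=51.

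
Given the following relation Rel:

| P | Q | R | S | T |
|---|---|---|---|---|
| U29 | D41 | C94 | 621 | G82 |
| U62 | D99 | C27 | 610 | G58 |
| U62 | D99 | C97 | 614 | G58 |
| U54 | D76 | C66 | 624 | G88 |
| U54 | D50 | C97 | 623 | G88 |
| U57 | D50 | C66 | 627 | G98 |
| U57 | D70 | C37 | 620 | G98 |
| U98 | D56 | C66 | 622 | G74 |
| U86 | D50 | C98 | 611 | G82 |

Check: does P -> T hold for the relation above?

Yes

P=U29: 1 row → T = G82 ✓
P=U62: 2 rows → T = G58, G58 ✓
P=U54: 2 rows → T = G88, G88 ✓
P=U57: 2 rows → T = G98, G98 ✓
P=U98: 1 row → T = G74 ✓
P=U86: 1 row → T = G82 ✓
Every P value is associated with a single T value, so P -> T holds.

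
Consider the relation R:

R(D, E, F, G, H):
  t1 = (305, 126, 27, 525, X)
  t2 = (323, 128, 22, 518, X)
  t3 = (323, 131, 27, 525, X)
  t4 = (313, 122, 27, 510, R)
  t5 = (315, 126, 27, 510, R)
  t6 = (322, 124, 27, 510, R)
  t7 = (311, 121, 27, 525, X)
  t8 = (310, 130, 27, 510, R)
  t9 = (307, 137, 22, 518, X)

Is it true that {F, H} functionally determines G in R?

(F=27, H=X): rows 1, 3, 7 → G = 525, 525, 525 ✓
(F=22, H=X): rows 2, 9 → G = 518, 518 ✓
(F=27, H=R): rows 4, 5, 6, 8 → G = 510, 510, 510, 510 ✓
Every {F, H} value is associated with a single G value, so {F, H} → G holds.

Yes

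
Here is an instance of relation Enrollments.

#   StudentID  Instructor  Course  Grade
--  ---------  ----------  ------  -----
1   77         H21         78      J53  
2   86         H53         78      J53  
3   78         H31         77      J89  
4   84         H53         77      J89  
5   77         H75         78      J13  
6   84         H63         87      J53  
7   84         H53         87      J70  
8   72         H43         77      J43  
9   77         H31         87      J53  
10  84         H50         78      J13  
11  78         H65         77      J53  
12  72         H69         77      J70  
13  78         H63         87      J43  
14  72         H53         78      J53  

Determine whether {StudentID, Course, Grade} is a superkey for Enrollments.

All 14 rows have distinct {StudentID, Course, Grade} values, so {StudentID, Course, Grade} → (all attributes) holds and {StudentID, Course, Grade} is a superkey.

Yes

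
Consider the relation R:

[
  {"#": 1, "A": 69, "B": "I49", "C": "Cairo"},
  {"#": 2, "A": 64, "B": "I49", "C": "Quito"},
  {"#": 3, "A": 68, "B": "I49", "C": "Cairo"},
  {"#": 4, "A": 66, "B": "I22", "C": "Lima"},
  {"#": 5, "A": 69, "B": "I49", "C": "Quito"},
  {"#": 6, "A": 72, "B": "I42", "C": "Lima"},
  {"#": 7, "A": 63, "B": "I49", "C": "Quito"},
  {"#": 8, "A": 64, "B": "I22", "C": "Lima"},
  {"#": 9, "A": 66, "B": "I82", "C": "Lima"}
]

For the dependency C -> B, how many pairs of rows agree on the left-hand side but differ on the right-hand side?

C=Cairo: all 2 rows agree on B — 0 pairs.
C=Quito: all 3 rows agree on B — 0 pairs.
C=Lima: violating pairs (4,6), (4,9), (6,8), (6,9), (8,9) — 5 pairs.

5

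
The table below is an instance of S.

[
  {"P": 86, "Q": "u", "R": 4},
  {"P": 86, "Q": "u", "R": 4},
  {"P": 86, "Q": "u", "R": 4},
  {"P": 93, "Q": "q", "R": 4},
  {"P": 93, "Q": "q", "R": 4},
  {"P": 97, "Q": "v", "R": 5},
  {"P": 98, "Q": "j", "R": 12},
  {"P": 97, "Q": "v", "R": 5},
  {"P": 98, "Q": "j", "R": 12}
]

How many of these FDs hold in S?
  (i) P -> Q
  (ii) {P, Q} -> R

2

(i) P -> Q: every LHS value maps to a single RHS value — holds.
(ii) {P, Q} -> R: every LHS value maps to a single RHS value — holds.
2 of the 2 dependencies hold.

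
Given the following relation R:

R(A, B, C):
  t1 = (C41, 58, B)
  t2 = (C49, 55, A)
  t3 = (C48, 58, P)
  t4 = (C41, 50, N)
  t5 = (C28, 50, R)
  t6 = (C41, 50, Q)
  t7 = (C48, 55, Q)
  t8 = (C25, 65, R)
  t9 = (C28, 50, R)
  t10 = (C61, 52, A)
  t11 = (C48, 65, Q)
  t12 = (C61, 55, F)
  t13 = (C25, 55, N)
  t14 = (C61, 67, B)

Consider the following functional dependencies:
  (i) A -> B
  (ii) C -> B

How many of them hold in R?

0

(i) A -> B: A=C41: rows 1, 4, 6 → B takes values {58, 50} — violation; A=C48: rows 3, 7, 11 → B takes values {58, 55, 65} — violation; A=C25: rows 8, 13 → B takes values {65, 55} — violation; A=C61: rows 10, 12, 14 → B takes values {52, 55, 67} — violation — fails.
(ii) C -> B: C=B: rows 1, 14 → B takes values {58, 67} — violation; C=A: rows 2, 10 → B takes values {55, 52} — violation; C=N: rows 4, 13 → B takes values {50, 55} — violation; C=R: rows 5, 8, 9 → B takes values {50, 65} — violation; C=Q: rows 6, 7, 11 → B takes values {50, 55, 65} — violation — fails.
None of the 2 dependencies hold.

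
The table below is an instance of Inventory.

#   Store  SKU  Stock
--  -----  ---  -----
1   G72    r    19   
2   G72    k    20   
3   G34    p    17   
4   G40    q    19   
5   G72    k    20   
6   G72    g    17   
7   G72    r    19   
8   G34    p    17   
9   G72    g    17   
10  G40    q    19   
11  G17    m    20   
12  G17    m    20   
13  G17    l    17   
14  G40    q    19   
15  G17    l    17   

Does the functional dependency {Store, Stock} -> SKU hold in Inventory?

(Store=G72, Stock=19): rows 1, 7 → SKU = r, r ✓
(Store=G72, Stock=20): rows 2, 5 → SKU = k, k ✓
(Store=G34, Stock=17): rows 3, 8 → SKU = p, p ✓
(Store=G40, Stock=19): rows 4, 10, 14 → SKU = q, q, q ✓
(Store=G72, Stock=17): rows 6, 9 → SKU = g, g ✓
(Store=G17, Stock=20): rows 11, 12 → SKU = m, m ✓
(Store=G17, Stock=17): rows 13, 15 → SKU = l, l ✓
Every {Store, Stock} value is associated with a single SKU value, so {Store, Stock} -> SKU holds.

Yes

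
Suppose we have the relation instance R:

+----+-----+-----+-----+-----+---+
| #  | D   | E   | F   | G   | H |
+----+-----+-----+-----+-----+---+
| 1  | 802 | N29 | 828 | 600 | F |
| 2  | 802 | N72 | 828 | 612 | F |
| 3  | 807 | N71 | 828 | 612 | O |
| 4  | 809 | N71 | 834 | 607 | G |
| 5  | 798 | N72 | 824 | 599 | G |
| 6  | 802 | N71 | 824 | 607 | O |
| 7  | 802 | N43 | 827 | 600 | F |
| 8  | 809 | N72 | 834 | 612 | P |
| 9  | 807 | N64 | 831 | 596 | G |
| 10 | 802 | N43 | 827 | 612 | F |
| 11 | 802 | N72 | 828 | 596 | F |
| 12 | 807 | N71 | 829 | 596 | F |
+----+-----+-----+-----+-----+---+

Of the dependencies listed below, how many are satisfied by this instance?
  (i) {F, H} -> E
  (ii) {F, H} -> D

1

(i) {F, H} -> E: (F=828, H=F): rows 1, 2, 11 → E takes values {N29, N72} — violation — fails.
(ii) {F, H} -> D: every LHS value maps to a single RHS value — holds.
1 of the 2 dependencies holds.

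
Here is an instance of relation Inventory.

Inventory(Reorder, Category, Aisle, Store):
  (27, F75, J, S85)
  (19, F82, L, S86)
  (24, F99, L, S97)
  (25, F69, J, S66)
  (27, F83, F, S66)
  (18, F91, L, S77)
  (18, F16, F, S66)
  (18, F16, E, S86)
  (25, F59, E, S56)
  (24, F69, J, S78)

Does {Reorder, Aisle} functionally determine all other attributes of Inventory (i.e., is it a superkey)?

Yes

All 10 rows have distinct {Reorder, Aisle} values, so {Reorder, Aisle} → (all attributes) holds and {Reorder, Aisle} is a superkey.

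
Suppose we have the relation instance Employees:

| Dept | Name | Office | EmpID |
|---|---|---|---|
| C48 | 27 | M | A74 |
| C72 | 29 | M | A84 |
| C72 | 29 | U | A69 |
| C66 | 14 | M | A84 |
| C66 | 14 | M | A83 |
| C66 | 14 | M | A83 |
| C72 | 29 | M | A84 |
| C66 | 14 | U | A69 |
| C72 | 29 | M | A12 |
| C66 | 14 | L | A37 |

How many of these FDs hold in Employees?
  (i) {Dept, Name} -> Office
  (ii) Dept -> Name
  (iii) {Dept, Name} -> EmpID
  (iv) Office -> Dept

1

(i) {Dept, Name} -> Office: (Dept=C72, Name=29): 4 rows → Office takes values {M, U} — violation; (Dept=C66, Name=14): 5 rows → Office takes values {M, U, L} — violation — fails.
(ii) Dept -> Name: every LHS value maps to a single RHS value — holds.
(iii) {Dept, Name} -> EmpID: (Dept=C72, Name=29): 4 rows → EmpID takes values {A84, A69, A12} — violation; (Dept=C66, Name=14): 5 rows → EmpID takes values {A84, A83, A69, A37} — violation — fails.
(iv) Office -> Dept: Office=M: 7 rows → Dept takes values {C48, C72, C66} — violation; Office=U: 2 rows → Dept takes values {C72, C66} — violation — fails.
1 of the 4 dependencies holds.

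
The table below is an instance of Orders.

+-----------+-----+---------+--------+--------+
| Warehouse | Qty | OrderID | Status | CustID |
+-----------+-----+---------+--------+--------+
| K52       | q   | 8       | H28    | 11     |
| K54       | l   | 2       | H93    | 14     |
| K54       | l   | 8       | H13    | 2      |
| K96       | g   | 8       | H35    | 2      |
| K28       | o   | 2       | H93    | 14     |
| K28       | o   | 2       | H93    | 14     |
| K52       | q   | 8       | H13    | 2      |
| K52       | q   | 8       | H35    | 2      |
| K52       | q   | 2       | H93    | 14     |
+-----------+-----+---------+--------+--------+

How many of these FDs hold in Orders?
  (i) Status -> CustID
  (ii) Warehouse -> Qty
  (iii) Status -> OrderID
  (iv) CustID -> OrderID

(i) Status -> CustID: every LHS value maps to a single RHS value — holds.
(ii) Warehouse -> Qty: every LHS value maps to a single RHS value — holds.
(iii) Status -> OrderID: every LHS value maps to a single RHS value — holds.
(iv) CustID -> OrderID: every LHS value maps to a single RHS value — holds.
4 of the 4 dependencies hold.

4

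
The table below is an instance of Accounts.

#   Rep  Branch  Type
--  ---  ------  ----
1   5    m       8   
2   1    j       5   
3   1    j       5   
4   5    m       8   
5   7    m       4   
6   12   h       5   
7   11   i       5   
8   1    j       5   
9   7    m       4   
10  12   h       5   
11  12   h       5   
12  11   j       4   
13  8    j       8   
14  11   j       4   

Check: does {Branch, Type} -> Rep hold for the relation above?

Yes

(Branch=m, Type=8): rows 1, 4 → Rep = 5, 5 ✓
(Branch=j, Type=5): rows 2, 3, 8 → Rep = 1, 1, 1 ✓
(Branch=m, Type=4): rows 5, 9 → Rep = 7, 7 ✓
(Branch=h, Type=5): rows 6, 10, 11 → Rep = 12, 12, 12 ✓
(Branch=i, Type=5): row 7 → Rep = 11 ✓
(Branch=j, Type=4): rows 12, 14 → Rep = 11, 11 ✓
(Branch=j, Type=8): row 13 → Rep = 8 ✓
Every {Branch, Type} value is associated with a single Rep value, so {Branch, Type} -> Rep holds.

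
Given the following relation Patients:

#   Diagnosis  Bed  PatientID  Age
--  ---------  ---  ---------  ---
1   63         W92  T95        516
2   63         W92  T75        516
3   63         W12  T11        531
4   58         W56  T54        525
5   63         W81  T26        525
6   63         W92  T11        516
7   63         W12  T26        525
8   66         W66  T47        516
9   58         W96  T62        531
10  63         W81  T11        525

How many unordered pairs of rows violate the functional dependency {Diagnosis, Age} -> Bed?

2

(Diagnosis=63, Age=516): all 3 rows agree on Bed — 0 pairs.
(Diagnosis=63, Age=525): violating pairs (5,7), (7,10) — 2 pairs.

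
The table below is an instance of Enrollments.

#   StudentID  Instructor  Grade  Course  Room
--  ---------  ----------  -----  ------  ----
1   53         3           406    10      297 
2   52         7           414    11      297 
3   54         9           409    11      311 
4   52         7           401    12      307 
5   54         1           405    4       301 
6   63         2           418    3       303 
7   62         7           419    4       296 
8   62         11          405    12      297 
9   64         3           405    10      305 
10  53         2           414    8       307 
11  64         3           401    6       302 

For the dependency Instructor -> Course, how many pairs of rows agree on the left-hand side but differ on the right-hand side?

6

Instructor=3: violating pairs (1,11), (9,11) — 2 pairs.
Instructor=7: violating pairs (2,4), (2,7), (4,7) — 3 pairs.
Instructor=2: violating pairs (6,10) — 1 pair.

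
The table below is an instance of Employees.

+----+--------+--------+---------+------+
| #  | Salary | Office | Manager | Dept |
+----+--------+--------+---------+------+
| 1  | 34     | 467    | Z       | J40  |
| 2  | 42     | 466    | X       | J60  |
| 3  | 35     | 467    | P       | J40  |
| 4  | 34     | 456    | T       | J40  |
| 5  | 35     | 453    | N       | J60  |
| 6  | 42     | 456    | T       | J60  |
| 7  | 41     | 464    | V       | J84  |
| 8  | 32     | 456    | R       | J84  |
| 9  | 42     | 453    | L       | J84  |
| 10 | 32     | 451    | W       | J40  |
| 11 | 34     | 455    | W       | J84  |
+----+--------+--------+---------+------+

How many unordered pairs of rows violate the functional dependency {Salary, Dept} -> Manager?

(Salary=34, Dept=J40): violating pairs (1,4) — 1 pair.
(Salary=42, Dept=J60): violating pairs (2,6) — 1 pair.

2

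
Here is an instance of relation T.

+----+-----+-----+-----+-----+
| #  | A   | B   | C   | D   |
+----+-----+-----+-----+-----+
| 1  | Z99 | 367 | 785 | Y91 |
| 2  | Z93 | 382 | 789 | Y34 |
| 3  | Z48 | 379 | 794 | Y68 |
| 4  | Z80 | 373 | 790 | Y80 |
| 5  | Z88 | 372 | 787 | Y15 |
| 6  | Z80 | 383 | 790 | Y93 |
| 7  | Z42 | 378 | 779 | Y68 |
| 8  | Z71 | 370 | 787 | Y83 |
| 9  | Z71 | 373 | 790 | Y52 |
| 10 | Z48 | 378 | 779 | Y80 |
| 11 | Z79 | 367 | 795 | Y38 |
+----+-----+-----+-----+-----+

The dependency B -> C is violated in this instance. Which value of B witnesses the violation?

367

B=367: rows 1, 11 → C takes values {785, 795} — violation
B=382: row 2 → C = 789 ✓
B=379: row 3 → C = 794 ✓
B=373: rows 4, 9 → C = 790, 790 ✓
B=372: row 5 → C = 787 ✓
B=383: row 6 → C = 790 ✓
B=378: rows 7, 10 → C = 779, 779 ✓
B=370: row 8 → C = 787 ✓
The only B value with inconsistent C is B=367.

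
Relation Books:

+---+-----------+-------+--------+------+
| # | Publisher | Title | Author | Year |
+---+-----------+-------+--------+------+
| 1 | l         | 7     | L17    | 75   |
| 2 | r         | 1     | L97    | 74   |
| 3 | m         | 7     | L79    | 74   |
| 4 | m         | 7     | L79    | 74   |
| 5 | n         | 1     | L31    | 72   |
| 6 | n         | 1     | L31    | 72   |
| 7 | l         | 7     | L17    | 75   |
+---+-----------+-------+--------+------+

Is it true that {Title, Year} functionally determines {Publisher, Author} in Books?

Yes

(Title=7, Year=75): rows 1, 7 → {Publisher,Author} = (l, L17), (l, L17) ✓
(Title=1, Year=74): row 2 → {Publisher,Author} = (r, L97) ✓
(Title=7, Year=74): rows 3, 4 → {Publisher,Author} = (m, L79), (m, L79) ✓
(Title=1, Year=72): rows 5, 6 → {Publisher,Author} = (n, L31), (n, L31) ✓
Every {Title, Year} value is associated with a single {Publisher, Author} value, so {Title, Year} -> {Publisher, Author} holds.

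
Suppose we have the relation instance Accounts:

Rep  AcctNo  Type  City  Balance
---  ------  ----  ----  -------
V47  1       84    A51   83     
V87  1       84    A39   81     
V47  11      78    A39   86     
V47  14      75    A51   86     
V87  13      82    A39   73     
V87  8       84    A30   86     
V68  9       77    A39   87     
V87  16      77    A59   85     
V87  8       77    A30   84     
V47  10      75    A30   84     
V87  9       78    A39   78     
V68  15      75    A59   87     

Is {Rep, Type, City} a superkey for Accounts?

All 12 rows have distinct {Rep, Type, City} values, so {Rep, Type, City} → (all attributes) holds and {Rep, Type, City} is a superkey.

Yes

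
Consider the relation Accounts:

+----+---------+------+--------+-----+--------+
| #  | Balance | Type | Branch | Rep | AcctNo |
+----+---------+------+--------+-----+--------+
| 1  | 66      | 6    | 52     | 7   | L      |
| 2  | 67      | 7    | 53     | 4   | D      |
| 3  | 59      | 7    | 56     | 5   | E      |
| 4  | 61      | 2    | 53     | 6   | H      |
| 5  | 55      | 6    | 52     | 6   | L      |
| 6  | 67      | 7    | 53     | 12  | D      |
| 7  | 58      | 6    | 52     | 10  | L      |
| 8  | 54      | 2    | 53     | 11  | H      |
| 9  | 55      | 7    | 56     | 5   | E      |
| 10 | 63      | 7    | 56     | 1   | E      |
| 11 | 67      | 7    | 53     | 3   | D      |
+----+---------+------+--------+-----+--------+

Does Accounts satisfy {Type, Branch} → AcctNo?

(Type=6, Branch=52): rows 1, 5, 7 → AcctNo = L, L, L ✓
(Type=7, Branch=53): rows 2, 6, 11 → AcctNo = D, D, D ✓
(Type=7, Branch=56): rows 3, 9, 10 → AcctNo = E, E, E ✓
(Type=2, Branch=53): rows 4, 8 → AcctNo = H, H ✓
Every {Type, Branch} value is associated with a single AcctNo value, so {Type, Branch} → AcctNo holds.

Yes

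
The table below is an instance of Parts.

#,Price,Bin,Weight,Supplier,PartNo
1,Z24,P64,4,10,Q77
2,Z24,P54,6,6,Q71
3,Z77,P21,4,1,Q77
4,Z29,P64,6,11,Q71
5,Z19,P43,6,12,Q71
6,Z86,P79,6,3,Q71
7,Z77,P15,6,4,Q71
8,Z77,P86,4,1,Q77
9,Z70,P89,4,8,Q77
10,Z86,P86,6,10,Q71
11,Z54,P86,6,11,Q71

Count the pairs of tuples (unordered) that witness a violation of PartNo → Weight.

0

PartNo=Q77: all 4 rows agree on Weight — 0 pairs.
PartNo=Q71: all 7 rows agree on Weight — 0 pairs.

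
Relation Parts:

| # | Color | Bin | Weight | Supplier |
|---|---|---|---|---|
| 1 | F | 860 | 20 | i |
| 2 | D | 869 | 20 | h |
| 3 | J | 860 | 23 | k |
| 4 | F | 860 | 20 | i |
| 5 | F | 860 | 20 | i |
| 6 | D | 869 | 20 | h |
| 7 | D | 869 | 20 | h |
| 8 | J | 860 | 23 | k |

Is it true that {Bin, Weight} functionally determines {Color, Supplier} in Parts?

(Bin=860, Weight=20): rows 1, 4, 5 → {Color,Supplier} = (F, i), (F, i), (F, i) ✓
(Bin=869, Weight=20): rows 2, 6, 7 → {Color,Supplier} = (D, h), (D, h), (D, h) ✓
(Bin=860, Weight=23): rows 3, 8 → {Color,Supplier} = (J, k), (J, k) ✓
Every {Bin, Weight} value is associated with a single {Color, Supplier} value, so {Bin, Weight} -> {Color, Supplier} holds.

Yes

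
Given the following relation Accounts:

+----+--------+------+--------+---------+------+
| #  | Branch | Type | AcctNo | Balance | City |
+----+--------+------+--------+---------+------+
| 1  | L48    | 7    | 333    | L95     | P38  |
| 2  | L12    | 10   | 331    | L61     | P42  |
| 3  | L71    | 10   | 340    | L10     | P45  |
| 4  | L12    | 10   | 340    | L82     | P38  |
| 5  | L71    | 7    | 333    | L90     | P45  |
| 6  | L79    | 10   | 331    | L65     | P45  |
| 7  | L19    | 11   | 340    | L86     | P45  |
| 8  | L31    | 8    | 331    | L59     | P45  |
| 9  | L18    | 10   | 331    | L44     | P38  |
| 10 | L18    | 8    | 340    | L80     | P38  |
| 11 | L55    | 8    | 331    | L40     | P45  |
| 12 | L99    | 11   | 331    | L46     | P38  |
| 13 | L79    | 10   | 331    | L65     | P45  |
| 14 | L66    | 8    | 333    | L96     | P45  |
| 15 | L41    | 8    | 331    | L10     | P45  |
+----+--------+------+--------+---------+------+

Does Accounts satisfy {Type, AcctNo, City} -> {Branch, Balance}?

No

(Type=7, AcctNo=333, City=P38): row 1 → {Branch,Balance} = (L48, L95) ✓
(Type=10, AcctNo=331, City=P42): row 2 → {Branch,Balance} = (L12, L61) ✓
(Type=10, AcctNo=340, City=P45): row 3 → {Branch,Balance} = (L71, L10) ✓
(Type=10, AcctNo=340, City=P38): row 4 → {Branch,Balance} = (L12, L82) ✓
(Type=7, AcctNo=333, City=P45): row 5 → {Branch,Balance} = (L71, L90) ✓
(Type=10, AcctNo=331, City=P45): rows 6, 13 → {Branch,Balance} = (L79, L65), (L79, L65) ✓
(Type=11, AcctNo=340, City=P45): row 7 → {Branch,Balance} = (L19, L86) ✓
(Type=8, AcctNo=331, City=P45): rows 8, 11, 15 → {Branch,Balance} takes values {(L31, L59), (L55, L40), (L41, L10)} — violation
(Type=10, AcctNo=331, City=P38): row 9 → {Branch,Balance} = (L18, L44) ✓
(Type=8, AcctNo=340, City=P38): row 10 → {Branch,Balance} = (L18, L80) ✓
(Type=11, AcctNo=331, City=P38): row 12 → {Branch,Balance} = (L99, L46) ✓
(Type=8, AcctNo=333, City=P45): row 14 → {Branch,Balance} = (L66, L96) ✓
Two rows agree on {Type, AcctNo, City} but differ on {Branch, Balance}, so {Type, AcctNo, City} -> {Branch, Balance} does not hold.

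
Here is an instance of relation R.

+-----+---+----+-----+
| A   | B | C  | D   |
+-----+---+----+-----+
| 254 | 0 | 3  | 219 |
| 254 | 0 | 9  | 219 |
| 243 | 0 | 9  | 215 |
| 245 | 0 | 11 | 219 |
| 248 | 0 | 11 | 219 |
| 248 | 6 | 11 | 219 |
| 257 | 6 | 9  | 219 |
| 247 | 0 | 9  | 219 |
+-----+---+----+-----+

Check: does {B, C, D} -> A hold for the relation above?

(B=0, C=3, D=219): 1 row → A = 254 ✓
(B=0, C=9, D=219): 2 rows → A takes values {254, 247} — violation
(B=0, C=9, D=215): 1 row → A = 243 ✓
(B=0, C=11, D=219): 2 rows → A takes values {245, 248} — violation
(B=6, C=11, D=219): 1 row → A = 248 ✓
(B=6, C=9, D=219): 1 row → A = 257 ✓
Two rows agree on {B, C, D} but differ on A, so {B, C, D} -> A does not hold.

No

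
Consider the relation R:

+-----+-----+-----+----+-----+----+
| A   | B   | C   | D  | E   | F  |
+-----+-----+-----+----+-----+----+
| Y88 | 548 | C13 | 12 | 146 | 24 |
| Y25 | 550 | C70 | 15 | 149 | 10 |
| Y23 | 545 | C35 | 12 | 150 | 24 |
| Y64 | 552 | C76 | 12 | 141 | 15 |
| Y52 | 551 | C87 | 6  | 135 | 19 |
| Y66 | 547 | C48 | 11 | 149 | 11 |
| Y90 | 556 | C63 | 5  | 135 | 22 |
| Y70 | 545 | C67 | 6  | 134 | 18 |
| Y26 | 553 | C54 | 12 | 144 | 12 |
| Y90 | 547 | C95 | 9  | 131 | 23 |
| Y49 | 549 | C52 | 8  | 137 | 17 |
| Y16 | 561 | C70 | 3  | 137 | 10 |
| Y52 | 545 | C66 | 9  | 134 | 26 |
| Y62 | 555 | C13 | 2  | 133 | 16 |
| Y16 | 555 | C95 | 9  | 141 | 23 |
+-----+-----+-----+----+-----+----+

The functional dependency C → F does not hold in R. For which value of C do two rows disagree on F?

C13

C=C13: 2 rows → F takes values {24, 16} — violation
C=C70: 2 rows → F = 10, 10 ✓
C=C35: 1 row → F = 24 ✓
C=C76: 1 row → F = 15 ✓
C=C87: 1 row → F = 19 ✓
C=C48: 1 row → F = 11 ✓
C=C63: 1 row → F = 22 ✓
C=C67: 1 row → F = 18 ✓
C=C54: 1 row → F = 12 ✓
C=C95: 2 rows → F = 23, 23 ✓
C=C52: 1 row → F = 17 ✓
C=C66: 1 row → F = 26 ✓
The only C value with inconsistent F is C=C13.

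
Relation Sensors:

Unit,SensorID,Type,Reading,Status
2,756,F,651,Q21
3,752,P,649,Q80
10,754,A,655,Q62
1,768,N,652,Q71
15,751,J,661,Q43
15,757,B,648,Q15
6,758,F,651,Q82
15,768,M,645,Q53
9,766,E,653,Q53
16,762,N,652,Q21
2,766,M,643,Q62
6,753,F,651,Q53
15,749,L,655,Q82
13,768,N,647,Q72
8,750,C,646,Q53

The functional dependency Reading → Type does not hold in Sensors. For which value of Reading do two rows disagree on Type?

655

Reading=651: 3 rows → Type = F, F, F ✓
Reading=649: 1 row → Type = P ✓
Reading=655: 2 rows → Type takes values {A, L} — violation
Reading=652: 2 rows → Type = N, N ✓
Reading=661: 1 row → Type = J ✓
Reading=648: 1 row → Type = B ✓
Reading=645: 1 row → Type = M ✓
Reading=653: 1 row → Type = E ✓
Reading=643: 1 row → Type = M ✓
Reading=647: 1 row → Type = N ✓
Reading=646: 1 row → Type = C ✓
The only Reading value with inconsistent Type is Reading=655.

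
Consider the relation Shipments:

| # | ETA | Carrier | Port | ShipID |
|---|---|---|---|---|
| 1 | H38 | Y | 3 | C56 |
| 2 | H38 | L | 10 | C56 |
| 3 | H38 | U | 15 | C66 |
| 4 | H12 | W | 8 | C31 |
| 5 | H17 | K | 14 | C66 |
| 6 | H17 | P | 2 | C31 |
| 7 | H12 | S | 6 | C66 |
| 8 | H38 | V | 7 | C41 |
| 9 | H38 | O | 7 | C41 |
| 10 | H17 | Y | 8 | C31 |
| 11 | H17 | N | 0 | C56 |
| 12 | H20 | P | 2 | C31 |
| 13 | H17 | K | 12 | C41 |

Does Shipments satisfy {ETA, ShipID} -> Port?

(ETA=H38, ShipID=C56): rows 1, 2 → Port takes values {3, 10} — violation
(ETA=H38, ShipID=C66): row 3 → Port = 15 ✓
(ETA=H12, ShipID=C31): row 4 → Port = 8 ✓
(ETA=H17, ShipID=C66): row 5 → Port = 14 ✓
(ETA=H17, ShipID=C31): rows 6, 10 → Port takes values {2, 8} — violation
(ETA=H12, ShipID=C66): row 7 → Port = 6 ✓
(ETA=H38, ShipID=C41): rows 8, 9 → Port = 7, 7 ✓
(ETA=H17, ShipID=C56): row 11 → Port = 0 ✓
(ETA=H20, ShipID=C31): row 12 → Port = 2 ✓
(ETA=H17, ShipID=C41): row 13 → Port = 12 ✓
Two rows agree on {ETA, ShipID} but differ on Port, so {ETA, ShipID} -> Port does not hold.

No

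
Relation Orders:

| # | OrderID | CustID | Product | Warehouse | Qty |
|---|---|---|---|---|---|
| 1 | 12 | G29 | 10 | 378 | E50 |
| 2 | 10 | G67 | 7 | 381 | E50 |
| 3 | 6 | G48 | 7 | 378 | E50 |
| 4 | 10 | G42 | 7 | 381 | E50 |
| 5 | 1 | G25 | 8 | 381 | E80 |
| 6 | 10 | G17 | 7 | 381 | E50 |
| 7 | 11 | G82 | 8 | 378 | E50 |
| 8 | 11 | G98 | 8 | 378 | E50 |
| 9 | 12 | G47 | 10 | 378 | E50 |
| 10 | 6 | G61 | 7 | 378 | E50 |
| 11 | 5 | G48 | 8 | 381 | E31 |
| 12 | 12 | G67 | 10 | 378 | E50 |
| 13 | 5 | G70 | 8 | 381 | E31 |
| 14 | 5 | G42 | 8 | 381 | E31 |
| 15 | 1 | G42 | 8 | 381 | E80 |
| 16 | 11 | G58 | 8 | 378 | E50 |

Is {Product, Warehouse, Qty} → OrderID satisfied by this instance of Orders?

(Product=10, Warehouse=378, Qty=E50): rows 1, 9, 12 → OrderID = 12, 12, 12 ✓
(Product=7, Warehouse=381, Qty=E50): rows 2, 4, 6 → OrderID = 10, 10, 10 ✓
(Product=7, Warehouse=378, Qty=E50): rows 3, 10 → OrderID = 6, 6 ✓
(Product=8, Warehouse=381, Qty=E80): rows 5, 15 → OrderID = 1, 1 ✓
(Product=8, Warehouse=378, Qty=E50): rows 7, 8, 16 → OrderID = 11, 11, 11 ✓
(Product=8, Warehouse=381, Qty=E31): rows 11, 13, 14 → OrderID = 5, 5, 5 ✓
Every {Product, Warehouse, Qty} value is associated with a single OrderID value, so {Product, Warehouse, Qty} → OrderID holds.

Yes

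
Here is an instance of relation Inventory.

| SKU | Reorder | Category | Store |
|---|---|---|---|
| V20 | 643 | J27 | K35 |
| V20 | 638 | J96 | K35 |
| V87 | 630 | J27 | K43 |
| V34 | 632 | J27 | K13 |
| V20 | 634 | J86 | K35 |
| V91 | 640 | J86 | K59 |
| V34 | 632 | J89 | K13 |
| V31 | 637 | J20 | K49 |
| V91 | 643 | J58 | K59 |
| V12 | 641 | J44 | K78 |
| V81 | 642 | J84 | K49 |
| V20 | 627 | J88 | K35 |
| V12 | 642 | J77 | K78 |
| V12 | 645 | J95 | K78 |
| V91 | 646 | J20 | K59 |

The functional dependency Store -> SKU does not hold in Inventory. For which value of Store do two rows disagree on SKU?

K49

Store=K35: 4 rows → SKU = V20, V20, V20, V20 ✓
Store=K43: 1 row → SKU = V87 ✓
Store=K13: 2 rows → SKU = V34, V34 ✓
Store=K59: 3 rows → SKU = V91, V91, V91 ✓
Store=K49: 2 rows → SKU takes values {V31, V81} — violation
Store=K78: 3 rows → SKU = V12, V12, V12 ✓
The only Store value with inconsistent SKU is Store=K49.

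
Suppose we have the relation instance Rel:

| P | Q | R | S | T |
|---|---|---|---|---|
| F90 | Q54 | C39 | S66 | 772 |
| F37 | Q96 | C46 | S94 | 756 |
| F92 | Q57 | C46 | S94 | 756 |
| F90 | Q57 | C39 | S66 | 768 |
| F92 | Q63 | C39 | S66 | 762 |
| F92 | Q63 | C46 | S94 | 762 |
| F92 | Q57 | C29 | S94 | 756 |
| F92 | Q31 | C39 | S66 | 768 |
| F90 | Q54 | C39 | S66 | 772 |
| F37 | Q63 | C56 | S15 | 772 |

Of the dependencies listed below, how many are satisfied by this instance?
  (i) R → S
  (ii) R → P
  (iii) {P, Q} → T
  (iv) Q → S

2

(i) R → S: every LHS value maps to a single RHS value — holds.
(ii) R → P: R=C39: 5 rows → P takes values {F90, F92} — violation; R=C46: 3 rows → P takes values {F37, F92} — violation — fails.
(iii) {P, Q} → T: every LHS value maps to a single RHS value — holds.
(iv) Q → S: Q=Q57: 3 rows → S takes values {S94, S66} — violation; Q=Q63: 3 rows → S takes values {S66, S94, S15} — violation — fails.
2 of the 4 dependencies hold.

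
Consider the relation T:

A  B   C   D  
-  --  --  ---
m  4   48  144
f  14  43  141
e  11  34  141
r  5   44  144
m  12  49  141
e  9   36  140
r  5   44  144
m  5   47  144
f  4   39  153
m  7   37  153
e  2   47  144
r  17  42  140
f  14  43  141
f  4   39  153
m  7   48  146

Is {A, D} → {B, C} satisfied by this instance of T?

(A=m, D=144): 2 rows → {B,C} takes values {(4, 48), (5, 47)} — violation
(A=f, D=141): 2 rows → {B,C} = (14, 43), (14, 43) ✓
(A=e, D=141): 1 row → {B,C} = (11, 34) ✓
(A=r, D=144): 2 rows → {B,C} = (5, 44), (5, 44) ✓
(A=m, D=141): 1 row → {B,C} = (12, 49) ✓
(A=e, D=140): 1 row → {B,C} = (9, 36) ✓
(A=f, D=153): 2 rows → {B,C} = (4, 39), (4, 39) ✓
(A=m, D=153): 1 row → {B,C} = (7, 37) ✓
(A=e, D=144): 1 row → {B,C} = (2, 47) ✓
(A=r, D=140): 1 row → {B,C} = (17, 42) ✓
(A=m, D=146): 1 row → {B,C} = (7, 48) ✓
Two rows agree on {A, D} but differ on {B, C}, so {A, D} → {B, C} does not hold.

No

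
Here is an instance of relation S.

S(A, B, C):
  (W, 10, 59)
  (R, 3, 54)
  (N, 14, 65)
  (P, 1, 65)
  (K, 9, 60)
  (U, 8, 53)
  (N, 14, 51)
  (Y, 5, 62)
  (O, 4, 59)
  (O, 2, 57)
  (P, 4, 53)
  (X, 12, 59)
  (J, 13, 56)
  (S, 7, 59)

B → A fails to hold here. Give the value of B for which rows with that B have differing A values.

B=10: 1 row → A = W ✓
B=3: 1 row → A = R ✓
B=14: 2 rows → A = N, N ✓
B=1: 1 row → A = P ✓
B=9: 1 row → A = K ✓
B=8: 1 row → A = U ✓
B=5: 1 row → A = Y ✓
B=4: 2 rows → A takes values {O, P} — violation
B=2: 1 row → A = O ✓
B=12: 1 row → A = X ✓
B=13: 1 row → A = J ✓
B=7: 1 row → A = S ✓
The only B value with inconsistent A is B=4.

4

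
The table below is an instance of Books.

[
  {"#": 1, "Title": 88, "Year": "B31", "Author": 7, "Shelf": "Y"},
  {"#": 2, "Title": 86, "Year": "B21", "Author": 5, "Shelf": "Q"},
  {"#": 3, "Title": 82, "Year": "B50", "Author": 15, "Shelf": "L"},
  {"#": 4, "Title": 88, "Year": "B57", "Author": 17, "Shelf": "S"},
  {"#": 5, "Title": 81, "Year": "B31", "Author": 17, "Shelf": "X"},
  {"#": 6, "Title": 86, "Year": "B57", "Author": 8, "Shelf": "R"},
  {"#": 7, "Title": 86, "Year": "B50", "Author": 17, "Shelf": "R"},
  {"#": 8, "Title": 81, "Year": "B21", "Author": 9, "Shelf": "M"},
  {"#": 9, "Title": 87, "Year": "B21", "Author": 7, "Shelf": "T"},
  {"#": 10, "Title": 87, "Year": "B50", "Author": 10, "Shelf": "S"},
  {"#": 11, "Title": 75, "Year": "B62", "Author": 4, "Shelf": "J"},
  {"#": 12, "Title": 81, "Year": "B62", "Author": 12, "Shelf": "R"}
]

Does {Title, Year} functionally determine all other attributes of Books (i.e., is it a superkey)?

All 12 rows have distinct {Title, Year} values, so {Title, Year} → (all attributes) holds and {Title, Year} is a superkey.

Yes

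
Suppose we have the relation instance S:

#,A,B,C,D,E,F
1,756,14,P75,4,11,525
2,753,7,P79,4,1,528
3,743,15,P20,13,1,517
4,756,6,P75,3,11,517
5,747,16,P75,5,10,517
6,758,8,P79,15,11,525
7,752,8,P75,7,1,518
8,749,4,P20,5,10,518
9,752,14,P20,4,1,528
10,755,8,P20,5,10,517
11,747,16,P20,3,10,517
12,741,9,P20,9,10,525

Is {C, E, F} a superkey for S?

No

Rows 10 and 11 have the same {C, E, F} value (C=P20, E=10, F=517) but are distinct tuples, so {C, E, F} does not determine every attribute — not a superkey.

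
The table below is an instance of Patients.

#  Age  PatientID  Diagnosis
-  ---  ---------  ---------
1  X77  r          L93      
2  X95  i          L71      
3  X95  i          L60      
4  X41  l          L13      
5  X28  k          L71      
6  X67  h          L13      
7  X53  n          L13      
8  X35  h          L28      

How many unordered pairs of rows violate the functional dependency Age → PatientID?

Age=X95: all 2 rows agree on PatientID — 0 pairs.

0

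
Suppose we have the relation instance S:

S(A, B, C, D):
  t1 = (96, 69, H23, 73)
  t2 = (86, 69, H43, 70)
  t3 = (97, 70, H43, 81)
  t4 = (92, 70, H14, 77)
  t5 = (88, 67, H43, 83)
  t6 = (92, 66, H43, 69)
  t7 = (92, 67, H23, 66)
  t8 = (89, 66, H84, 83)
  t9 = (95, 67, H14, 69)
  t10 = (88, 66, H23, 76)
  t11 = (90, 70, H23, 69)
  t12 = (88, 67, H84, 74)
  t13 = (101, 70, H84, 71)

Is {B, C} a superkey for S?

Yes

All 13 rows have distinct {B, C} values, so {B, C} → (all attributes) holds and {B, C} is a superkey.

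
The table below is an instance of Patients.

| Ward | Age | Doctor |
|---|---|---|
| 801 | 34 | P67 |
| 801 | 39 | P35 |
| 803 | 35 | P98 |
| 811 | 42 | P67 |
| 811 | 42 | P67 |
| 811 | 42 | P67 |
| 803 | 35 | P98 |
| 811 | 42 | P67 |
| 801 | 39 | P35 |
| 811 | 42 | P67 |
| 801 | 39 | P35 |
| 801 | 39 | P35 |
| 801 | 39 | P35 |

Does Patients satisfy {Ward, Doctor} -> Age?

Yes

(Ward=801, Doctor=P67): 1 row → Age = 34 ✓
(Ward=801, Doctor=P35): 5 rows → Age = 39, 39, 39, 39, 39 ✓
(Ward=803, Doctor=P98): 2 rows → Age = 35, 35 ✓
(Ward=811, Doctor=P67): 5 rows → Age = 42, 42, 42, 42, 42 ✓
Every {Ward, Doctor} value is associated with a single Age value, so {Ward, Doctor} -> Age holds.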